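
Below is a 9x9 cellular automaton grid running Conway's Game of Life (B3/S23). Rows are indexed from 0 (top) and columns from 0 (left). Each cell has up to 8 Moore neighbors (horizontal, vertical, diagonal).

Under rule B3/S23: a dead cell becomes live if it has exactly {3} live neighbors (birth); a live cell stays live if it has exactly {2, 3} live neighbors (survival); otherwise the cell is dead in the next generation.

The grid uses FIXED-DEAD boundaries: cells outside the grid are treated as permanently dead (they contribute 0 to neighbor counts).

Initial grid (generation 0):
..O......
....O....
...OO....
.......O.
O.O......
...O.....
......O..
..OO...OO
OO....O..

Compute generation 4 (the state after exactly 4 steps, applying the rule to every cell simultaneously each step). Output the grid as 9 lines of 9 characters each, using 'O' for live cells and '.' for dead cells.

Answer: .........
...OO....
..O..O...
...OO....
...O.....
.........
..OO...O.
.....OO.O
.......O.

Derivation:
Simulating step by step:
Generation 0 (given above): 16 live cells
Generation 1: 14 live cells
.........
....O....
...OO....
...O.....
.........
.........
..OO...O.
.OO...OO.
.OO....O.
Generation 2: 18 live cells
.........
...OO....
...OO....
...OO....
.........
.........
.OOO..OO.
......OOO
.OO...OO.
Generation 3: 15 live cells
.........
...OO....
..O..O...
...OO....
.........
..O......
..O...O.O
...O.O..O
......O.O
Generation 4: 14 live cells
(generation 4 grid is the final answer)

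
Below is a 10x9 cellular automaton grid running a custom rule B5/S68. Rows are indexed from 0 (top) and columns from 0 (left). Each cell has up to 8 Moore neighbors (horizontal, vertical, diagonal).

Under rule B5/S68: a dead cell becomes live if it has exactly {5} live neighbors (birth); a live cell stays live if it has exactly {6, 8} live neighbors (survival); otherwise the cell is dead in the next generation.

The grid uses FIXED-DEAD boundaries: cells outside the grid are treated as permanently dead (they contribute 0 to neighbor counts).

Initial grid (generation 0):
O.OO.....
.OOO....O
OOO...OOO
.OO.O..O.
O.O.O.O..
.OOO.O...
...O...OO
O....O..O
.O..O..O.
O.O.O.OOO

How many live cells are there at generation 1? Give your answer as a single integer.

Answer: 7

Derivation:
Simulating step by step:
Generation 0 (given above): 40 live cells
Generation 1: 7 live cells
.........
.OO......
.OOO.....
.O.O.....
.........
.........
.........
.........
.........
.........
Population at generation 1: 7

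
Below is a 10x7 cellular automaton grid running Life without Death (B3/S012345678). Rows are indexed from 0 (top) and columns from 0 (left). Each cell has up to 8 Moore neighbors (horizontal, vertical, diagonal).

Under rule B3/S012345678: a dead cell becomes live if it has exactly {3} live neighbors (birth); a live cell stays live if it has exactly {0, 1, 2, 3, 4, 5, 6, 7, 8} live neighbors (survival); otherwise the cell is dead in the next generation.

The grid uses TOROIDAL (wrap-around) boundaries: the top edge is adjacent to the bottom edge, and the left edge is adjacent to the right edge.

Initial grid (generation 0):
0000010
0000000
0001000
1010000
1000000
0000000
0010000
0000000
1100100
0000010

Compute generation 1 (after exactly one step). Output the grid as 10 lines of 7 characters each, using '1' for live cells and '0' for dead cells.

Simulating step by step:
Generation 0 (given above): 10 live cells
Generation 1: 15 live cells
(generation 1 grid is the final answer)

Answer: 0000010
0000000
0001000
1110000
1100000
0000000
0010000
0100000
1100100
0000111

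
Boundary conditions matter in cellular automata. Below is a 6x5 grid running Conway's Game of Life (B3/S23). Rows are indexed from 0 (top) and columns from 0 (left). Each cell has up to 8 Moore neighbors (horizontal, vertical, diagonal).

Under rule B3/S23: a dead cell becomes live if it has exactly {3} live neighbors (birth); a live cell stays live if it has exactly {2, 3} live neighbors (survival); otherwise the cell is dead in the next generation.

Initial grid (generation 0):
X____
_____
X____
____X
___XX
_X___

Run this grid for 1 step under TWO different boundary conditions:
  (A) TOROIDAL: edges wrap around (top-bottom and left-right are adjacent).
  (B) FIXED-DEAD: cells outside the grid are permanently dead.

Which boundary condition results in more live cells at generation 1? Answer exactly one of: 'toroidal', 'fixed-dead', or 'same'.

Under TOROIDAL boundary, generation 1:
_____
_____
_____
X__XX
X__XX
X___X
Population = 8

Under FIXED-DEAD boundary, generation 1:
_____
_____
_____
___XX
___XX
_____
Population = 4

Comparison: toroidal=8, fixed-dead=4 -> toroidal

Answer: toroidal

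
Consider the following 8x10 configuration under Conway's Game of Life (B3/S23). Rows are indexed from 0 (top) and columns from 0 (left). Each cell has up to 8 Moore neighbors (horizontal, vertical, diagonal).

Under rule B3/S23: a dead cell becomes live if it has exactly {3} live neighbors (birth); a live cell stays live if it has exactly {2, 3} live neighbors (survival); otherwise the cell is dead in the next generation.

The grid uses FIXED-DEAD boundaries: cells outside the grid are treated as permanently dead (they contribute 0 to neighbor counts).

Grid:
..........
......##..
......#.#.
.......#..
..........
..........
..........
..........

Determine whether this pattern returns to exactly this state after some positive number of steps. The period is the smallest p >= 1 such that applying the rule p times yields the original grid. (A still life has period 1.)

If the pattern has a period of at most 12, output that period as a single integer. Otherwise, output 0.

Simulating and comparing each generation to the original:
Gen 0 (original, given above): 5 live cells
Gen 1: 5 live cells, MATCHES original -> period = 1

Answer: 1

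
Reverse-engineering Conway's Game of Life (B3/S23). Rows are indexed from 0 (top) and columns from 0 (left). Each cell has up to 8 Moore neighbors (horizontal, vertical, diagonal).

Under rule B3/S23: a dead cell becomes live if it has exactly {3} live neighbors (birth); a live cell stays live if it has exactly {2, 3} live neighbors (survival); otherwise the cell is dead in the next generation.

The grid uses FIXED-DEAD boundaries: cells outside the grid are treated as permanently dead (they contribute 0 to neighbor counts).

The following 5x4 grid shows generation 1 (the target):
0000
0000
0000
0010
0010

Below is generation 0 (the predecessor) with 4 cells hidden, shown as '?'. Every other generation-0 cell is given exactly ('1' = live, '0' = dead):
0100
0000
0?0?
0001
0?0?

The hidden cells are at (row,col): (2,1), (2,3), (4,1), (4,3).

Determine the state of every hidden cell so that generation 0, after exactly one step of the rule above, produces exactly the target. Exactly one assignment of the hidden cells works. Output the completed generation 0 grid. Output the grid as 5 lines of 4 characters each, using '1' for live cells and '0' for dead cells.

Answer: 0100
0000
0000
0001
0101

Derivation:
Hidden generation-0 cells (in order): (2,1), (2,3), (4,1), (4,3).
A hidden cell only influences target cells in its own 3x3 neighborhood. Try each of the 2^4 = 16 assignments, step the completed generation 0 forward once under B3/S23, and compare with the target:
  (2,1)=0 (2,3)=0 (4,1)=0 (4,3)=0 -> step gives (3,2)='0' but target has '1' -> reject
  (2,1)=0 (2,3)=0 (4,1)=0 (4,3)=1 -> step gives (3,2)='0' but target has '1' -> reject
  (2,1)=0 (2,3)=0 (4,1)=1 (4,3)=0 -> step gives (3,2)='0' but target has '1' -> reject
  (2,1)=0 (2,3)=0 (4,1)=1 (4,3)=1 -> step reproduces the target at every cell -> ACCEPT
  (2,1)=0 (2,3)=1 (4,1)=0 (4,3)=0 -> step gives (3,2)='0' but target has '1' -> reject
  (2,1)=0 (2,3)=1 (4,1)=0 (4,3)=1 -> step gives (3,3)='1' but target has '0' -> reject
  (2,1)=0 (2,3)=1 (4,1)=1 (4,3)=0 -> step gives (4,2)='0' but target has '1' -> reject
  (2,1)=0 (2,3)=1 (4,1)=1 (4,3)=1 -> step gives (3,2)='0' but target has '1' -> reject
  (2,1)=1 (2,3)=0 (4,1)=0 (4,3)=0 -> step gives (3,2)='0' but target has '1' -> reject
  (2,1)=1 (2,3)=0 (4,1)=0 (4,3)=1 -> step gives (4,2)='0' but target has '1' -> reject
  (2,1)=1 (2,3)=0 (4,1)=1 (4,3)=0 -> step gives (4,2)='0' but target has '1' -> reject
  (2,1)=1 (2,3)=0 (4,1)=1 (4,3)=1 -> step gives (3,2)='0' but target has '1' -> reject
  (2,1)=1 (2,3)=1 (4,1)=0 (4,3)=0 -> step gives (1,2)='1' but target has '0' -> reject
  (2,1)=1 (2,3)=1 (4,1)=0 (4,3)=1 -> step gives (1,2)='1' but target has '0' -> reject
  (2,1)=1 (2,3)=1 (4,1)=1 (4,3)=0 -> step gives (1,2)='1' but target has '0' -> reject
  (2,1)=1 (2,3)=1 (4,1)=1 (4,3)=1 -> step gives (1,2)='1' but target has '0' -> reject
Unique solution: (2,1)=dead, (2,3)=dead, (4,1)=live, (4,3)=live.
Check: live-neighbor counts of every cell in the completed generation 0:
1010
1110
0011
1131
1031
Applying B3/S23 to generation 0 with these counts gives:
0000
0000
0000
0010
0010
which matches the target exactly.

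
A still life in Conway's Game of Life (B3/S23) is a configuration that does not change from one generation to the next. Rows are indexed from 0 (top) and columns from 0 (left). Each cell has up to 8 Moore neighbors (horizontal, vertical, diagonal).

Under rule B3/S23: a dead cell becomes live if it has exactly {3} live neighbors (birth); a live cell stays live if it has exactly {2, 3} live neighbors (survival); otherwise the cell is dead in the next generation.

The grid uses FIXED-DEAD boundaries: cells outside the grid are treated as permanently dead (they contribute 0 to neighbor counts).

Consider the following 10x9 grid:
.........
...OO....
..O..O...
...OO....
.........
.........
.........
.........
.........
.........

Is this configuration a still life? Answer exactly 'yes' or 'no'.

Compute generation 1 and compare to generation 0 (given above):
Generation 1:
.........
...OO....
..O..O...
...OO....
.........
.........
.........
.........
.........
.........
The grids are IDENTICAL -> still life.

Answer: yes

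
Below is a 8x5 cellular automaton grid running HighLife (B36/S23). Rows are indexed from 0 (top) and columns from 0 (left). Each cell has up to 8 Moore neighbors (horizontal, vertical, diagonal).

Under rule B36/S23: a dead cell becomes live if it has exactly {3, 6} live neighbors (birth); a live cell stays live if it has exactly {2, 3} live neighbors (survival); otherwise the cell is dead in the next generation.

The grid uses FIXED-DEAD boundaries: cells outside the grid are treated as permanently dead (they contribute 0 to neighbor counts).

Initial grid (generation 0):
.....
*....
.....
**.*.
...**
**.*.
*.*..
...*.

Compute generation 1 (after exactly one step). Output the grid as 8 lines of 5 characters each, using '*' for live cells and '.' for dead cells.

Simulating step by step:
Generation 0 (given above): 12 live cells
Generation 1: 14 live cells
(generation 1 grid is the final answer)

Answer: .....
.....
**...
..***
...**
**.**
*.**.
.....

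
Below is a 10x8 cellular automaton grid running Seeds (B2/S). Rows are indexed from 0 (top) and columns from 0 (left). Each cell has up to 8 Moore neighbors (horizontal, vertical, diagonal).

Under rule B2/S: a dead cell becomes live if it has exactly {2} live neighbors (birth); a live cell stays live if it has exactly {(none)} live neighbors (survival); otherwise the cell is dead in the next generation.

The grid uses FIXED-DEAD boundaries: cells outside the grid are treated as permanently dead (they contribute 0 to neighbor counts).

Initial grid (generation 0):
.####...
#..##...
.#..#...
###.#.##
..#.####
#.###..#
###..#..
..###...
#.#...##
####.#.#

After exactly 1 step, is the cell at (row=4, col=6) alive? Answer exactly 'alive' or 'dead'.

Answer: dead

Derivation:
Simulating step by step:
Generation 0 (given above): 42 live cells
Generation 1: 7 live cells
#....#..
........
......##
........
........
........
......#.
.......#
........
....#...

Cell (4,6) at generation 1: 0 -> dead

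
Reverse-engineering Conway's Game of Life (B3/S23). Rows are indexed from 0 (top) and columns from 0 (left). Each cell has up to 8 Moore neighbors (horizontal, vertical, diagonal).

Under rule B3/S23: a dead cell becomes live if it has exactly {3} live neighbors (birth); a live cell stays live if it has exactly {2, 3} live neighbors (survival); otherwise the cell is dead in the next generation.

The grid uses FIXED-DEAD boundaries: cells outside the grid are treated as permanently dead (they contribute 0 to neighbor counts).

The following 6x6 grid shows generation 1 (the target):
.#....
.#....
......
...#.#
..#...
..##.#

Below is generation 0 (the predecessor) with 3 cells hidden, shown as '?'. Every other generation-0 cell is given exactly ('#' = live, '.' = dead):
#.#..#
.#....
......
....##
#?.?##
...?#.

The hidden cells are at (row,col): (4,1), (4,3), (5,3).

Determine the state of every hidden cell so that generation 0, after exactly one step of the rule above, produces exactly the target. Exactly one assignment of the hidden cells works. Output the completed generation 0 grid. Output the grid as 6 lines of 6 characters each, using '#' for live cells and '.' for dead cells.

Hidden generation-0 cells (in order): (4,1), (4,3), (5,3).
A hidden cell only influences target cells in its own 3x3 neighborhood. Try each of the 2^3 = 8 assignments, step the completed generation 0 forward once under B3/S23, and compare with the target:
  (4,1)=. (4,3)=. (5,3)=. -> step gives (3,3)='.' but target has '#' -> reject
  (4,1)=. (4,3)=. (5,3)=# -> step gives (3,3)='.' but target has '#' -> reject
  (4,1)=. (4,3)=# (5,3)=. -> step gives (4,2)='.' but target has '#' -> reject
  (4,1)=. (4,3)=# (5,3)=# -> step gives (4,2)='.' but target has '#' -> reject
  (4,1)=# (4,3)=. (5,3)=. -> step gives (3,3)='.' but target has '#' -> reject
  (4,1)=# (4,3)=. (5,3)=# -> step gives (3,3)='.' but target has '#' -> reject
  (4,1)=# (4,3)=# (5,3)=. -> step gives (4,2)='.' but target has '#' -> reject
  (4,1)=# (4,3)=# (5,3)=# -> step reproduces the target at every cell -> ACCEPT
Unique solution: (4,1)=live, (4,3)=live, (5,3)=live.
Check: live-neighbor counts of every cell in the completed generation 0:
131110
222111
111122
222343
113464
223343
Applying B3/S23 to generation 0 with these counts gives:
.#....
.#....
......
...#.#
..#...
..##.#
which matches the target exactly.

Answer: #.#..#
.#....
......
....##
##.###
...##.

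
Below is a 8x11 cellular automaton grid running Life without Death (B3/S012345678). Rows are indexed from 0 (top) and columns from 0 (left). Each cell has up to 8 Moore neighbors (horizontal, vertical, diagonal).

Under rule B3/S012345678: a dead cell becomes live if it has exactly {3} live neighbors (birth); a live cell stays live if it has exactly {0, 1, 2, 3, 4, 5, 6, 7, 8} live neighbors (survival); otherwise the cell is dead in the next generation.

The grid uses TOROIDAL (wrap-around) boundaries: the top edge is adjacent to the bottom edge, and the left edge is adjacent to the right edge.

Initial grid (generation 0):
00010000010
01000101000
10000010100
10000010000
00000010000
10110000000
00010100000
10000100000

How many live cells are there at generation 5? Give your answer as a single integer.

Answer: 59

Derivation:
Simulating step by step:
Generation 0 (given above): 18 live cells
Generation 1: 29 live cells
00011010010
01000111100
11000110100
10000110000
01000010000
10111000000
01110100000
10000100000
Generation 2: 42 live cells
00011010110
11100111110
11001110100
10000110000
11111010000
10111100000
11110100000
11000110000
Generation 3: 51 live cells
00011010110
11100111110
11101110110
10000110001
11111010001
10111110001
11110100001
11000111001
Generation 4: 58 live cells
00011010110
11100111110
11111110110
10000110001
11111011011
10111110011
11110101011
11000111101
Generation 5: 59 live cells
00011010110
11100111110
11111110110
10000110001
11111011111
10111110011
11110101011
11000111101
Population at generation 5: 59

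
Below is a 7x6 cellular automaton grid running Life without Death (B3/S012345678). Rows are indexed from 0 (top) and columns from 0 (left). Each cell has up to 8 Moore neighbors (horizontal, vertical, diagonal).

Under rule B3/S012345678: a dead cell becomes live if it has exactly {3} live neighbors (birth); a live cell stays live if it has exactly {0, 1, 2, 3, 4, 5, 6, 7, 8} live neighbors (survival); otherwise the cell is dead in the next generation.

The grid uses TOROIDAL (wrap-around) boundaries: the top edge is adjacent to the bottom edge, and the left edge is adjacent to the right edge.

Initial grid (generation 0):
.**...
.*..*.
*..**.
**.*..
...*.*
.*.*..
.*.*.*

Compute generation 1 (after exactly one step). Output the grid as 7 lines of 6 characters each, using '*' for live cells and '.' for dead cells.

Answer: .****.
**..**
*..**.
**.*..
.*.*.*
.*.*..
.*.***

Derivation:
Simulating step by step:
Generation 0 (given above): 17 live cells
Generation 1: 23 live cells
(generation 1 grid is the final answer)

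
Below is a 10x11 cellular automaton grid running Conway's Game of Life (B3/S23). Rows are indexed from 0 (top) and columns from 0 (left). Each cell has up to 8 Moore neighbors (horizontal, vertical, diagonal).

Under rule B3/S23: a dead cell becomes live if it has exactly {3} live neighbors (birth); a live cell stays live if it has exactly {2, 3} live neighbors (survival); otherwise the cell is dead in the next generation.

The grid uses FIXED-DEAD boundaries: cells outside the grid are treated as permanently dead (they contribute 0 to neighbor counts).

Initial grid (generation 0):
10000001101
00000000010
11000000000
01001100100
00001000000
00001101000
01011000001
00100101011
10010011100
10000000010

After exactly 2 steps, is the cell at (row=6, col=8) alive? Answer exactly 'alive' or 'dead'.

Answer: alive

Derivation:
Simulating step by step:
Generation 0 (given above): 31 live cells
Generation 1: 32 live cells
00000000110
11000000110
11000000000
11001100000
00010010000
00000100000
00110000111
01100101011
01000011001
00000001100
Generation 2: 33 live cells
00000000110
11000000110
00100000000
11101100000
00000010000
00111000010
01111010101
01010001000
01100000001
00000011100

Cell (6,8) at generation 2: 1 -> alive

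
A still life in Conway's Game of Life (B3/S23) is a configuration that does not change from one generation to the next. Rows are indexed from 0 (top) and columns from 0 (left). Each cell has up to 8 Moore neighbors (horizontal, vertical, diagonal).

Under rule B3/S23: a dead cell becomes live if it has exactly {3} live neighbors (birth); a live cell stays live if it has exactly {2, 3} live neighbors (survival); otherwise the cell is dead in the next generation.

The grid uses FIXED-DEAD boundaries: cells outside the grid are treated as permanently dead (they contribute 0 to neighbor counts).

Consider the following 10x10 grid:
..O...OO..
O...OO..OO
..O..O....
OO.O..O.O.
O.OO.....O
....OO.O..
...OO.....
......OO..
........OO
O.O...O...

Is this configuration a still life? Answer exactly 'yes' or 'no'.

Answer: no

Derivation:
Compute generation 1 and compare to generation 0 (given above):
Generation 1:
.....OOOO.
.O.OOO.OO.
O.OO.OOOOO
O..OO.....
O.OO.OOOO.
..O..O....
...OO..O..
.......OO.
......O.O.
..........
Cell (0,2) differs: gen0=1 vs gen1=0 -> NOT a still life.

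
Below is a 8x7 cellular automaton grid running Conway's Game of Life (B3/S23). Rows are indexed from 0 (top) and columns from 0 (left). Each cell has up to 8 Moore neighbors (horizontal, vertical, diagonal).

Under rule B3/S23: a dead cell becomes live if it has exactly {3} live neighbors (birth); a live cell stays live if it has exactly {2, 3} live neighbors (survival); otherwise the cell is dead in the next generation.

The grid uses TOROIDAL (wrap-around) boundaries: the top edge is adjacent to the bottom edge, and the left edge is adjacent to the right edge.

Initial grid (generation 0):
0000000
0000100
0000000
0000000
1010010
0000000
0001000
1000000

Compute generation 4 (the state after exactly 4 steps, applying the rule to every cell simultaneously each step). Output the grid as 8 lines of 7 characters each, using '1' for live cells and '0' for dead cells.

Answer: 0000000
0000000
0000000
0000000
0000000
0000000
0000000
0000000

Derivation:
Simulating step by step:
Generation 0 (given above): 6 live cells
Generation 1: 0 live cells
0000000
0000000
0000000
0000000
0000000
0000000
0000000
0000000
Generation 2: 0 live cells
0000000
0000000
0000000
0000000
0000000
0000000
0000000
0000000
Generation 3: 0 live cells
0000000
0000000
0000000
0000000
0000000
0000000
0000000
0000000
Generation 4: 0 live cells
(generation 4 grid is the final answer)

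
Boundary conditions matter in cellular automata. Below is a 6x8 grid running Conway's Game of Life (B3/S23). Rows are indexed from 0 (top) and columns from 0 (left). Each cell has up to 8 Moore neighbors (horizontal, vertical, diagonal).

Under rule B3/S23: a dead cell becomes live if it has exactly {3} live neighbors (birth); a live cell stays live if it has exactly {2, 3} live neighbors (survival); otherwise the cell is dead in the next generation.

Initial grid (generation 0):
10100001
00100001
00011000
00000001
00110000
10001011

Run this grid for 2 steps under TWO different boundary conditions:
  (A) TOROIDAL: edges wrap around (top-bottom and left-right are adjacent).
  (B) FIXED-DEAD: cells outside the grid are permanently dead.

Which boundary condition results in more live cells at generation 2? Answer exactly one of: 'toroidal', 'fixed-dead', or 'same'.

Answer: toroidal

Derivation:
Under TOROIDAL boundary, generation 2:
00010000
11110000
10010000
00101000
00110100
01110000
Population = 15

Under FIXED-DEAD boundary, generation 2:
01100000
01100000
01010000
00101000
00111000
00000000
Population = 11

Comparison: toroidal=15, fixed-dead=11 -> toroidal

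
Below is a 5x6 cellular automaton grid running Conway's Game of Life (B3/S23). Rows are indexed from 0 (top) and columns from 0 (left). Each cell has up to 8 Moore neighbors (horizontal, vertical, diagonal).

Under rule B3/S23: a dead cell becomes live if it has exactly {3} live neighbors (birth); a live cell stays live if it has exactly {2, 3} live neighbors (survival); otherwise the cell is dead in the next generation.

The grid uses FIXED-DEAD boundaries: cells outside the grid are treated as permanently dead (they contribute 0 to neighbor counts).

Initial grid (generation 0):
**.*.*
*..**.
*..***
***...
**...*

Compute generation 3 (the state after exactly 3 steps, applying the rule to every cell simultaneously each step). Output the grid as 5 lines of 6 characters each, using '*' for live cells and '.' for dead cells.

Simulating step by step:
Generation 0 (given above): 17 live cells
Generation 1: 12 live cells
****..
*.....
*....*
..**.*
*.*...
Generation 2: 13 live cells
***...
*.*...
.*..*.
..***.
.***..
Generation 3: 10 live cells
(generation 3 grid is the final answer)

Answer: *.*...
*.**..
.*..*.
....*.
.*..*.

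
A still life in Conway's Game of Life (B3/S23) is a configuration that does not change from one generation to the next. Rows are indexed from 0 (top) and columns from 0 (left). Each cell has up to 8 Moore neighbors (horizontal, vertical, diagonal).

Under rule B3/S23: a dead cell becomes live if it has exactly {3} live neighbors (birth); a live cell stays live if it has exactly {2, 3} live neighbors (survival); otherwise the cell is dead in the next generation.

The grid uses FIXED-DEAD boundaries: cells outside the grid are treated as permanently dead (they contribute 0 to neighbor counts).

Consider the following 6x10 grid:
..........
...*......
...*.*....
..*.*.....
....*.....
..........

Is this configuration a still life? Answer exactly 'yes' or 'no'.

Compute generation 1 and compare to generation 0 (given above):
Generation 1:
..........
....*.....
..**......
....**....
...*......
..........
Cell (1,3) differs: gen0=1 vs gen1=0 -> NOT a still life.

Answer: no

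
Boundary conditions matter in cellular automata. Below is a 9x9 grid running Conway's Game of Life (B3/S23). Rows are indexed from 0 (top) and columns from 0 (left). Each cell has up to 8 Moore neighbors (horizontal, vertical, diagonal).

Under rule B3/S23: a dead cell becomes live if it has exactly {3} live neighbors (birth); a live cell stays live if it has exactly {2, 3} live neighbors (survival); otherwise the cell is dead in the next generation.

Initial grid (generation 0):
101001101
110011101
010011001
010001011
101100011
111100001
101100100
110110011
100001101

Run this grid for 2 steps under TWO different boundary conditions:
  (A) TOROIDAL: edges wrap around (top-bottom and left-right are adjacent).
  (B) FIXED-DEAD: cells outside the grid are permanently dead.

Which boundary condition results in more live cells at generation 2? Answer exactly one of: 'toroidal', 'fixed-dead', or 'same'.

Answer: fixed-dead

Derivation:
Under TOROIDAL boundary, generation 2:
000000000
011100000
010010000
010101000
001100000
000111000
000110000
001110000
001110000
Population = 21

Under FIXED-DEAD boundary, generation 2:
010100000
101100010
000010000
100101000
101100000
000111010
000110011
110110001
110111010
Population = 32

Comparison: toroidal=21, fixed-dead=32 -> fixed-dead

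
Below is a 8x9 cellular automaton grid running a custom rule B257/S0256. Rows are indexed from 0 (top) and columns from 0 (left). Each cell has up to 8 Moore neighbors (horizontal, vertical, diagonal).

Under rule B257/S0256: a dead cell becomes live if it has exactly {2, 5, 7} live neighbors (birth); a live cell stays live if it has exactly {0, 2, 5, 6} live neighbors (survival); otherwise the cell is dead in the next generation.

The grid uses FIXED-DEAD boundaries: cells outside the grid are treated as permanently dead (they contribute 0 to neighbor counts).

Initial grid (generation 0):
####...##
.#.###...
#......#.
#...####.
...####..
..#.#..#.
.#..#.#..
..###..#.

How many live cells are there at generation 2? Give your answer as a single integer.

Simulating step by step:
Generation 0 (given above): 31 live cells
Generation 1: 32 live cells
#....##..
..#......
#.#.#####
.#...##.#
.##.###.#
.###...#.
.#....#.#
.##.#.#..
Generation 2: 23 live cells
##.......
#....##.#
..#.#...#
....#.##.
..#....##
..#......
....#.#..
#####....
Population at generation 2: 23

Answer: 23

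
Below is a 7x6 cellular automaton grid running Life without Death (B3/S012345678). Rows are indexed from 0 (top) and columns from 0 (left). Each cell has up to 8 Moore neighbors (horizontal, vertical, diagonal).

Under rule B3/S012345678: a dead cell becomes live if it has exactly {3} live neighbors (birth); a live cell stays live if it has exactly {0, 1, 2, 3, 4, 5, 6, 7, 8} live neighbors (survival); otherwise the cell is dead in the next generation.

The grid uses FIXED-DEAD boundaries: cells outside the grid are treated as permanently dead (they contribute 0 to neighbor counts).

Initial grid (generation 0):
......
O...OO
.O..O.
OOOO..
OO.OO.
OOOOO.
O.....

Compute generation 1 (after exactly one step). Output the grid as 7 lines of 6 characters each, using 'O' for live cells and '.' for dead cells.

Answer: ......
O...OO
.O..OO
OOOO..
OO.OO.
OOOOO.
O.OO..

Derivation:
Simulating step by step:
Generation 0 (given above): 19 live cells
Generation 1: 22 live cells
(generation 1 grid is the final answer)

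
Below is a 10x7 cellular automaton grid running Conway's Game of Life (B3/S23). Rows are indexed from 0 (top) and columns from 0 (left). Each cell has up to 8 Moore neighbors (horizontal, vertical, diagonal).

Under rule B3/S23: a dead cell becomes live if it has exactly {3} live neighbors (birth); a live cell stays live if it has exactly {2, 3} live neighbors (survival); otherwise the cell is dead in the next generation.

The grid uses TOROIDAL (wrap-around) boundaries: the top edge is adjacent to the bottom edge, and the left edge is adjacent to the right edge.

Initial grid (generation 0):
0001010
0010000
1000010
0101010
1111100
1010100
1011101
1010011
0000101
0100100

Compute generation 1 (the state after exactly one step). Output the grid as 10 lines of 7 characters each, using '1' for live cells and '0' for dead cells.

Answer: 0011100
0000101
0110101
0001010
1000011
0000000
0010100
0010000
0101101
0001100

Derivation:
Simulating step by step:
Generation 0 (given above): 29 live cells
Generation 1: 23 live cells
(generation 1 grid is the final answer)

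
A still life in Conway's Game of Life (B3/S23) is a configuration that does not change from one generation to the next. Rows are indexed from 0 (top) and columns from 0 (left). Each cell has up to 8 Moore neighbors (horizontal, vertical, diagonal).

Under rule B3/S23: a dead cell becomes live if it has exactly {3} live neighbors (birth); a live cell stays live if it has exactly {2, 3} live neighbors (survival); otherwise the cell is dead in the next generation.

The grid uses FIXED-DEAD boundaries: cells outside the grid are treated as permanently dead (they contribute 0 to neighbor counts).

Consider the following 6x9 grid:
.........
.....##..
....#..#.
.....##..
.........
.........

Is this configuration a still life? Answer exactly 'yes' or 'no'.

Compute generation 1 and compare to generation 0 (given above):
Generation 1:
.........
.....##..
....#..#.
.....##..
.........
.........
The grids are IDENTICAL -> still life.

Answer: yes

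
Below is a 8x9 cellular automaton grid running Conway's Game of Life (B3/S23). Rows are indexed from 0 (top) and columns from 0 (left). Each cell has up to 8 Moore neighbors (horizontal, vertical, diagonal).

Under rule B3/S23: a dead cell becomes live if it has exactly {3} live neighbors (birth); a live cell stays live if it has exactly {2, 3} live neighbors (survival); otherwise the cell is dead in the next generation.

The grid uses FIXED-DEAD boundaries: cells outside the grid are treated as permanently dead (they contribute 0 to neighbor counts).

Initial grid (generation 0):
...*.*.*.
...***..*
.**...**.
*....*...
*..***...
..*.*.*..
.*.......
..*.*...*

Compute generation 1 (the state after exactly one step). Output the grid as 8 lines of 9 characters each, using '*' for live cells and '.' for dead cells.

Simulating step by step:
Generation 0 (given above): 24 live cells
Generation 1: 24 live cells
(generation 1 grid is the final answer)

Answer: ...*.**..
...*.*..*
.***..**.
*.**.*...
.*.*..*..
.**.*....
.**..*...
.........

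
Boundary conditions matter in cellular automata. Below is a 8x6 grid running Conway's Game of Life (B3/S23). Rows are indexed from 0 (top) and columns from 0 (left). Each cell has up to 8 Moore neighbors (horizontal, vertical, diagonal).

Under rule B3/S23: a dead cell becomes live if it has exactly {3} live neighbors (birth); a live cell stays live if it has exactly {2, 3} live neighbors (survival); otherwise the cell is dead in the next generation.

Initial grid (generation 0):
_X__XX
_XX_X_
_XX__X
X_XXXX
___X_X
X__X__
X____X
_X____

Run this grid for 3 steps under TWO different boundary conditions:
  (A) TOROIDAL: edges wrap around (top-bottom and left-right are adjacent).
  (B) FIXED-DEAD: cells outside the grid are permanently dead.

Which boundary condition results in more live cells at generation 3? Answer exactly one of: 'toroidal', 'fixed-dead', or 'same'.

Under TOROIDAL boundary, generation 3:
XX___X
X_XX_X
____X_
______
______
X_____
__X_X_
_X_X_X
Population = 14

Under FIXED-DEAD boundary, generation 3:
_XXXX_
__X___
___XXX
____XX
______
______
______
______
Population = 10

Comparison: toroidal=14, fixed-dead=10 -> toroidal

Answer: toroidal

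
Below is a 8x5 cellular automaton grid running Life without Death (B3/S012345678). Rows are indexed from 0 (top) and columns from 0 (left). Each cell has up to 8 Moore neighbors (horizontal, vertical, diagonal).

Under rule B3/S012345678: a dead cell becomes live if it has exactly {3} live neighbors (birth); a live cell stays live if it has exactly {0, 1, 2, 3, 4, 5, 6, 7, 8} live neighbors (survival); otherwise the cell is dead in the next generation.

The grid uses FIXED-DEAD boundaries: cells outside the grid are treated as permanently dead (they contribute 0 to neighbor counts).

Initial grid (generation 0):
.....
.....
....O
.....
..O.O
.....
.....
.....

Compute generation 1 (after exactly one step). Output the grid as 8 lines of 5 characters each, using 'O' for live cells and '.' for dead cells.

Simulating step by step:
Generation 0 (given above): 3 live cells
Generation 1: 4 live cells
(generation 1 grid is the final answer)

Answer: .....
.....
....O
...O.
..O.O
.....
.....
.....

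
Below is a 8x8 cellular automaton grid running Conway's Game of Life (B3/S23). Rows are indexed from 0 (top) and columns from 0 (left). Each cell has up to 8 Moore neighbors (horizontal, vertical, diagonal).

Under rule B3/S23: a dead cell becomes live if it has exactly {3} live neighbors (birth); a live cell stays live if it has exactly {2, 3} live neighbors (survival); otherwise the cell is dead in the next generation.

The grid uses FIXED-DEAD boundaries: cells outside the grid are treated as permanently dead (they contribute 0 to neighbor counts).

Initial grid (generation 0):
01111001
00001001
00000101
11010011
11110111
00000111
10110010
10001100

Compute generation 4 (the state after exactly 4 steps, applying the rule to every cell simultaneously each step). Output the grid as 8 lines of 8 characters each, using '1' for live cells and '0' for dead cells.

Simulating step by step:
Generation 0 (given above): 31 live cells
Generation 1: 22 live cells
00111000
00101101
00001101
10010000
10010000
10000000
01010001
01011100
Generation 2: 16 live cells
00101100
00100000
00000100
00010000
11000000
11100000
11010000
00011000
Generation 3: 11 live cells
00010000
00011100
00000000
00000000
10000000
00000000
10011000
00111000
Generation 4: 8 live cells
(generation 4 grid is the final answer)

Answer: 00010000
00011000
00001000
00000000
00000000
00000000
00101000
00101000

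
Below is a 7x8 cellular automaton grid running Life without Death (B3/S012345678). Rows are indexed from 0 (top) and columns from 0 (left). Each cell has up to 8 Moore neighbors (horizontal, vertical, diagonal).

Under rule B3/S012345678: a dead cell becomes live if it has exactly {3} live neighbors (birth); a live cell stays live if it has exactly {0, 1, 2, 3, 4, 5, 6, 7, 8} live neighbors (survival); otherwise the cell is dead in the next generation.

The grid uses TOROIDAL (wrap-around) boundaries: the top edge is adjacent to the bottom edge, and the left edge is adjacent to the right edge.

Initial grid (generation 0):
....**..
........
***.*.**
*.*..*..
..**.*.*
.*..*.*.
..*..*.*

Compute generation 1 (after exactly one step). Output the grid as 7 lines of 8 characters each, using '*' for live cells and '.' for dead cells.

Answer: ....***.
**.**.**
********
*.*..*..
*.**.*.*
**..*.**
..**.*.*

Derivation:
Simulating step by step:
Generation 0 (given above): 21 live cells
Generation 1: 34 live cells
(generation 1 grid is the final answer)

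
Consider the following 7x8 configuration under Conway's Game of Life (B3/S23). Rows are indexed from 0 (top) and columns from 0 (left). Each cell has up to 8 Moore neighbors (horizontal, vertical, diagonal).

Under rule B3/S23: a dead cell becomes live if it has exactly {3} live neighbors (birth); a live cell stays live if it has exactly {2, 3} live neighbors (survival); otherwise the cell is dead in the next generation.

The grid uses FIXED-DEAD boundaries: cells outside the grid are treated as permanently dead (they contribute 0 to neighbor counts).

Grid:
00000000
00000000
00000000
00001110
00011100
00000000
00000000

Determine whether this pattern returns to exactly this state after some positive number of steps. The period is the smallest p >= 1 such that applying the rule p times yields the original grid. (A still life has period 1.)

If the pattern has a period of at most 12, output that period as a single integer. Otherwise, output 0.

Answer: 2

Derivation:
Simulating and comparing each generation to the original:
Gen 0 (original, given above): 6 live cells
Gen 1: 6 live cells, differs from original
Gen 2: 6 live cells, MATCHES original -> period = 2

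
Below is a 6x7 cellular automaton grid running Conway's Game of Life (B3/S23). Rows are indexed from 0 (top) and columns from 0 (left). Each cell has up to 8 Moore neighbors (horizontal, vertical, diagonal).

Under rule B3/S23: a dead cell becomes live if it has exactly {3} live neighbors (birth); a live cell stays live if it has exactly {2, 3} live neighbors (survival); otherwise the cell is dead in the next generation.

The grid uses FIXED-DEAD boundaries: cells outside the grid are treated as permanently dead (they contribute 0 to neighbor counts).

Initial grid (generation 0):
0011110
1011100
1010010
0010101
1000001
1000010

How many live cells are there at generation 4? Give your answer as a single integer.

Answer: 0

Derivation:
Simulating step by step:
Generation 0 (given above): 18 live cells
Generation 1: 9 live cells
0110010
0000000
0010010
0001001
0100001
0000000
Generation 2: 5 live cells
0000000
0110000
0000000
0010011
0000000
0000000
Generation 3: 2 live cells
0000000
0000000
0110000
0000000
0000000
0000000
Generation 4: 0 live cells
0000000
0000000
0000000
0000000
0000000
0000000
Population at generation 4: 0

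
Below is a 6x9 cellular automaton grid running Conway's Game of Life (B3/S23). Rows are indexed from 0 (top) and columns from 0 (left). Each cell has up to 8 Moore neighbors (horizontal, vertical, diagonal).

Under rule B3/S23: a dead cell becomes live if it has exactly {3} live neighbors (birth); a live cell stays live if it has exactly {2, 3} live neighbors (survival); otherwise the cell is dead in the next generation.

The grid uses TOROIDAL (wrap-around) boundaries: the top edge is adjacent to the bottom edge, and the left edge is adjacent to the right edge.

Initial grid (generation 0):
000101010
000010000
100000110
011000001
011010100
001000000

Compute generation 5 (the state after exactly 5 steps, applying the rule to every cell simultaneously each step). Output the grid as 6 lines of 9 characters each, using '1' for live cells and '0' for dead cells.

Simulating step by step:
Generation 0 (given above): 15 live cells
Generation 1: 21 live cells
000110000
000011011
110000011
001101101
100000000
011011100
Generation 2: 18 live cells
001000010
000111110
011100000
001000100
100000010
011011000
Generation 3: 21 live cells
011000010
010011110
010000010
001100000
001101100
011100101
Generation 4: 23 live cells
000010001
110001011
010111010
010110100
000001110
100011100
Generation 5: 15 live cells
(generation 5 grid is the final answer)

Answer: 010010000
011101010
010100010
000100000
000100010
000010001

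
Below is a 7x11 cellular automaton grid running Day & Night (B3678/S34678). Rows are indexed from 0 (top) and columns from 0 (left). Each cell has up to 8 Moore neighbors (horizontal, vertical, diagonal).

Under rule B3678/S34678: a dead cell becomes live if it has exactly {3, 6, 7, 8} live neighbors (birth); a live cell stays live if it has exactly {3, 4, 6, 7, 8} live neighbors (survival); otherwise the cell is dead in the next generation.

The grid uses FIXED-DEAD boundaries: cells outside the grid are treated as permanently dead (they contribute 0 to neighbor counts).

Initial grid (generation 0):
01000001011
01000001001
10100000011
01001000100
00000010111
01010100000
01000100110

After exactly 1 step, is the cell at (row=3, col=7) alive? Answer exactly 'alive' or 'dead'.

Simulating step by step:
Generation 0 (given above): 25 live cells
Generation 1: 22 live cells
00000000100
11100000001
00000000110
00000001110
00101101010
00101011001
00101000000

Cell (3,7) at generation 1: 1 -> alive

Answer: alive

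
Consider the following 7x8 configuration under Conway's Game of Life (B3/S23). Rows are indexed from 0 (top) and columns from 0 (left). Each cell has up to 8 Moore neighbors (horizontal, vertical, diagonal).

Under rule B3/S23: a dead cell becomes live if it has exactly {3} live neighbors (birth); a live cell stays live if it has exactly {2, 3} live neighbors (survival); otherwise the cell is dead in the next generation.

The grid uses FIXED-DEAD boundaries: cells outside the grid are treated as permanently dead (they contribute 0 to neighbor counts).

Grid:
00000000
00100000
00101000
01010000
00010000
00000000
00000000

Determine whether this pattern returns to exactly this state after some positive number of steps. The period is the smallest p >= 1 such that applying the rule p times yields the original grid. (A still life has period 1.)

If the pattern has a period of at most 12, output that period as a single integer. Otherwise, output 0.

Answer: 2

Derivation:
Simulating and comparing each generation to the original:
Gen 0 (original, given above): 6 live cells
Gen 1: 6 live cells, differs from original
Gen 2: 6 live cells, MATCHES original -> period = 2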